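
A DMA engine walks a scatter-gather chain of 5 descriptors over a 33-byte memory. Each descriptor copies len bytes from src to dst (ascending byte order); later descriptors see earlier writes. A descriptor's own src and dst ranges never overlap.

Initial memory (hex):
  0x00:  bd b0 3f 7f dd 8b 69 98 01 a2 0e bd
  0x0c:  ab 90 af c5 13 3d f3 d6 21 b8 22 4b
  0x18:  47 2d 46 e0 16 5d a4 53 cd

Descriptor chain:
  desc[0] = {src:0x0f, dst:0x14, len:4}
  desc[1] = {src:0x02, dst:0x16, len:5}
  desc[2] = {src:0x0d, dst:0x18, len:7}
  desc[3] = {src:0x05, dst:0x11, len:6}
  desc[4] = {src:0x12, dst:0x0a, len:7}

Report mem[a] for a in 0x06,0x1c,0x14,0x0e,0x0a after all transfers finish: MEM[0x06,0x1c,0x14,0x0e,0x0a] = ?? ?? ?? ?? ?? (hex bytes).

MEM[0x06,0x1c,0x14,0x0e,0x0a] = 69 3d 01 0e 69

D0: mem[0x14..0x17] <- [c5 13 3d f3]
D1: mem[0x16..0x1a] <- [3f 7f dd 8b 69]
D2: mem[0x18..0x1e] <- [90 af c5 13 3d f3 d6]
D3: mem[0x11..0x16] <- [8b 69 98 01 a2 0e]
D4: mem[0x0a..0x10] <- [69 98 01 a2 0e 7f 90]
query mem[0x06]=0x69, mem[0x1c]=0x3d, mem[0x14]=0x01, mem[0x0e]=0x0e, mem[0x0a]=0x69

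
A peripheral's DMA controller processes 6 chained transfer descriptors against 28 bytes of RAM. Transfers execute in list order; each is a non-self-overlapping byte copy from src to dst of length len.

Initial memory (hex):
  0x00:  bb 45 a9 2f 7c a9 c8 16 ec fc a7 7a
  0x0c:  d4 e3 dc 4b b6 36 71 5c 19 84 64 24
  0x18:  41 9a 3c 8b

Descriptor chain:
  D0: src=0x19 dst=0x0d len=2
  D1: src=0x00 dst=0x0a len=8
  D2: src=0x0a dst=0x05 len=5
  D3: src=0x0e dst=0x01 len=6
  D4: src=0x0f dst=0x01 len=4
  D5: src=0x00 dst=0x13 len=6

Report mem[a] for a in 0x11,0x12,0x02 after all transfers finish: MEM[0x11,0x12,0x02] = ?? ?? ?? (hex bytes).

MEM[0x11,0x12,0x02] = 16 71 c8

D0: mem[0x0d..0x0e] <- [9a 3c]
D1: mem[0x0a..0x11] <- [bb 45 a9 2f 7c a9 c8 16]
D2: mem[0x05..0x09] <- [bb 45 a9 2f 7c]
D3: mem[0x01..0x06] <- [7c a9 c8 16 71 5c]
D4: mem[0x01..0x04] <- [a9 c8 16 71]
D5: mem[0x13..0x18] <- [bb a9 c8 16 71 71]
query mem[0x11]=0x16, mem[0x12]=0x71, mem[0x02]=0xc8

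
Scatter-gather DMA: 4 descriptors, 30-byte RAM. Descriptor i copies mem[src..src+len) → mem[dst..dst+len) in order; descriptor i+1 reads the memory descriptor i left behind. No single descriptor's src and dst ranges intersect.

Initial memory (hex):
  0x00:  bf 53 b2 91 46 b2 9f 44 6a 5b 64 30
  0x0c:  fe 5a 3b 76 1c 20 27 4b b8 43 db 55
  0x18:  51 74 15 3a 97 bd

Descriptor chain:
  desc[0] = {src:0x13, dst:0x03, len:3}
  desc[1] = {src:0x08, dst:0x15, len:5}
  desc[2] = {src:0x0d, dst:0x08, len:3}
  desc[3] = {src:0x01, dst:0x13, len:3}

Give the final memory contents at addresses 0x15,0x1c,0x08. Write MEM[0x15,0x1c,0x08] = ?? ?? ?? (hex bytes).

MEM[0x15,0x1c,0x08] = 4b 97 5a

  after D0: wrote 3B at 0x03 = 4bb843
  after D1: wrote 5B at 0x15 = 6a5b6430fe
  after D2: wrote 3B at 0x08 = 5a3b76
  after D3: wrote 3B at 0x13 = 53b24b
query mem[0x15]=0x4b, mem[0x1c]=0x97, mem[0x08]=0x5a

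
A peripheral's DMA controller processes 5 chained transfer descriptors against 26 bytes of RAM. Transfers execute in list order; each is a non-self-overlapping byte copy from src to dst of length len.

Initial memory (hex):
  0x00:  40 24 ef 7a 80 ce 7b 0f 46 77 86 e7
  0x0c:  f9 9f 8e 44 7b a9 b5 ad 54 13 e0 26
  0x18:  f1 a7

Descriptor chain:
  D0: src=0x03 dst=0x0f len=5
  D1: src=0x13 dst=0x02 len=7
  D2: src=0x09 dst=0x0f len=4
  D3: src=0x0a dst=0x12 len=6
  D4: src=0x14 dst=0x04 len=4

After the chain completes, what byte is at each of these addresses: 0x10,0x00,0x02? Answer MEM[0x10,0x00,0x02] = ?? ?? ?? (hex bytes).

MEM[0x10,0x00,0x02] = 86 40 0f

#0 dst[0x0f+5] := {0x7a,0x80,0xce,0x7b,0x0f}
#1 dst[0x02+7] := {0x0f,0x54,0x13,0xe0,0x26,0xf1,0xa7}
#2 dst[0x0f+4] := {0x77,0x86,0xe7,0xf9}
#3 dst[0x12+6] := {0x86,0xe7,0xf9,0x9f,0x8e,0x77}
#4 dst[0x04+4] := {0xf9,0x9f,0x8e,0x77}
query mem[0x10]=0x86, mem[0x00]=0x40, mem[0x02]=0x0f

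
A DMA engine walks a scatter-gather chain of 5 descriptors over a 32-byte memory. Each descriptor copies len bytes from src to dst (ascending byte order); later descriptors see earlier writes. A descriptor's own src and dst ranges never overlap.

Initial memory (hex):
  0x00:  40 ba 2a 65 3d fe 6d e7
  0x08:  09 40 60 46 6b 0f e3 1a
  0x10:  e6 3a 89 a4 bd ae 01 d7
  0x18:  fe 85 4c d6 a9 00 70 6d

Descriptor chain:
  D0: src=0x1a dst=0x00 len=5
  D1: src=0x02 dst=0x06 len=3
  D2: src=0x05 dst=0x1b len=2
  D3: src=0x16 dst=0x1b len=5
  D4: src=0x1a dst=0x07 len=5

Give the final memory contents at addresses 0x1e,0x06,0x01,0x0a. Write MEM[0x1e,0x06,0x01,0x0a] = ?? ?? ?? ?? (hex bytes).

[0] 0x1a->0x00 len=5 : 4c d6 a9 00 70
[1] 0x02->0x06 len=3 : a9 00 70
[2] 0x05->0x1b len=2 : fe a9
[3] 0x16->0x1b len=5 : 01 d7 fe 85 4c
[4] 0x1a->0x07 len=5 : 4c 01 d7 fe 85
query mem[0x1e]=0x85, mem[0x06]=0xa9, mem[0x01]=0xd6, mem[0x0a]=0xfe

MEM[0x1e,0x06,0x01,0x0a] = 85 a9 d6 fe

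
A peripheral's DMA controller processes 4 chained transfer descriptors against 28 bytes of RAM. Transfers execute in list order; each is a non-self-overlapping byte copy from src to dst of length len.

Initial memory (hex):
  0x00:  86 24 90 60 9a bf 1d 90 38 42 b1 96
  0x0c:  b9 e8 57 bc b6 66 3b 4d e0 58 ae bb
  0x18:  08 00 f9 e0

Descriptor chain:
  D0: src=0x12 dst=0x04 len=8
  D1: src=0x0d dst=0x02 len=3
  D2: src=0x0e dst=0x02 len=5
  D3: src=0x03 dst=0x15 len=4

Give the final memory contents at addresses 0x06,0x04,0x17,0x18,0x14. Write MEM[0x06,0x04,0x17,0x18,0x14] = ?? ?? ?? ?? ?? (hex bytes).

MEM[0x06,0x04,0x17,0x18,0x14] = 3b b6 66 3b e0

#0 dst[0x04+8] := {0x3b,0x4d,0xe0,0x58,0xae,0xbb,0x08,0x00}
#1 dst[0x02+3] := {0xe8,0x57,0xbc}
#2 dst[0x02+5] := {0x57,0xbc,0xb6,0x66,0x3b}
#3 dst[0x15+4] := {0xbc,0xb6,0x66,0x3b}
query mem[0x06]=0x3b, mem[0x04]=0xb6, mem[0x17]=0x66, mem[0x18]=0x3b, mem[0x14]=0xe0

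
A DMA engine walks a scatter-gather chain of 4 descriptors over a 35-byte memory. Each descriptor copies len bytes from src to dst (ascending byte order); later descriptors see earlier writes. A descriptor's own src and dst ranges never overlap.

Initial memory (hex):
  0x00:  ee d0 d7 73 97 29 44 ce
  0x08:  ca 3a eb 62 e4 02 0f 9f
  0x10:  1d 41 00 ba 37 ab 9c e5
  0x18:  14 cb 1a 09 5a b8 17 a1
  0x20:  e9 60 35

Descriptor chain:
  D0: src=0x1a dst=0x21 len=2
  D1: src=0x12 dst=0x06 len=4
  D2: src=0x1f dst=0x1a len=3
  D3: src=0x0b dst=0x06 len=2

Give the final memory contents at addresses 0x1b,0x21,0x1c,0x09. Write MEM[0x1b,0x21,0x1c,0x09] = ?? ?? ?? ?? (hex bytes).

  after D0: wrote 2B at 0x21 = 1a09
  after D1: wrote 4B at 0x06 = 00ba37ab
  after D2: wrote 3B at 0x1a = a1e91a
  after D3: wrote 2B at 0x06 = 62e4
query mem[0x1b]=0xe9, mem[0x21]=0x1a, mem[0x1c]=0x1a, mem[0x09]=0xab

MEM[0x1b,0x21,0x1c,0x09] = e9 1a 1a ab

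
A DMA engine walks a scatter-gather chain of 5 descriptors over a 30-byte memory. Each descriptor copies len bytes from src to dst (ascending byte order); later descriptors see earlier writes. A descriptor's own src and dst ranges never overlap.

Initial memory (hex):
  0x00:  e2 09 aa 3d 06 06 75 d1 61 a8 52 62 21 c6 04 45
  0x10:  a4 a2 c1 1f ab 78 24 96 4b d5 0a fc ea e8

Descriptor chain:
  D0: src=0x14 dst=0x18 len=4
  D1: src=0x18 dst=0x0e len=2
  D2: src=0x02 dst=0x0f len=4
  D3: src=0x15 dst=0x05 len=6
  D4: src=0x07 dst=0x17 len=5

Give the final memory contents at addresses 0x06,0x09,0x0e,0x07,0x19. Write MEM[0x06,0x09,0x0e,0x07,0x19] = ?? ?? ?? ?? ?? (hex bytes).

MEM[0x06,0x09,0x0e,0x07,0x19] = 24 78 ab 96 78

#0 dst[0x18+4] := {0xab,0x78,0x24,0x96}
#1 dst[0x0e+2] := {0xab,0x78}
#2 dst[0x0f+4] := {0xaa,0x3d,0x06,0x06}
#3 dst[0x05+6] := {0x78,0x24,0x96,0xab,0x78,0x24}
#4 dst[0x17+5] := {0x96,0xab,0x78,0x24,0x62}
query mem[0x06]=0x24, mem[0x09]=0x78, mem[0x0e]=0xab, mem[0x07]=0x96, mem[0x19]=0x78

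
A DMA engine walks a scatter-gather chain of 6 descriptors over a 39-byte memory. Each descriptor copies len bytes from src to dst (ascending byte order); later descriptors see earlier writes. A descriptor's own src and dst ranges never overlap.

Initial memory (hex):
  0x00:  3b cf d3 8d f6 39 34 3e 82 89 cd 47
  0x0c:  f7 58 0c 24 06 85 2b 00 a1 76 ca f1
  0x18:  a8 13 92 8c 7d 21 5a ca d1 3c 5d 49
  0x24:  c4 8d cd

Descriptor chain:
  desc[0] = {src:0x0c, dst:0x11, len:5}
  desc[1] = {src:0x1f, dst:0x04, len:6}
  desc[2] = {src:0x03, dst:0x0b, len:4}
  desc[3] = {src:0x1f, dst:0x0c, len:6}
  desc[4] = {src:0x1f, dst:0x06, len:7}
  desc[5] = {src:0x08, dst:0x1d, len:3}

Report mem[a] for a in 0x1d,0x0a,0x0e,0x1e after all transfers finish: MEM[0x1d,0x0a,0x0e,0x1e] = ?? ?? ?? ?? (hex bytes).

#0 dst[0x11+5] := {0xf7,0x58,0x0c,0x24,0x06}
#1 dst[0x04+6] := {0xca,0xd1,0x3c,0x5d,0x49,0xc4}
#2 dst[0x0b+4] := {0x8d,0xca,0xd1,0x3c}
#3 dst[0x0c+6] := {0xca,0xd1,0x3c,0x5d,0x49,0xc4}
#4 dst[0x06+7] := {0xca,0xd1,0x3c,0x5d,0x49,0xc4,0x8d}
#5 dst[0x1d+3] := {0x3c,0x5d,0x49}
query mem[0x1d]=0x3c, mem[0x0a]=0x49, mem[0x0e]=0x3c, mem[0x1e]=0x5d

MEM[0x1d,0x0a,0x0e,0x1e] = 3c 49 3c 5d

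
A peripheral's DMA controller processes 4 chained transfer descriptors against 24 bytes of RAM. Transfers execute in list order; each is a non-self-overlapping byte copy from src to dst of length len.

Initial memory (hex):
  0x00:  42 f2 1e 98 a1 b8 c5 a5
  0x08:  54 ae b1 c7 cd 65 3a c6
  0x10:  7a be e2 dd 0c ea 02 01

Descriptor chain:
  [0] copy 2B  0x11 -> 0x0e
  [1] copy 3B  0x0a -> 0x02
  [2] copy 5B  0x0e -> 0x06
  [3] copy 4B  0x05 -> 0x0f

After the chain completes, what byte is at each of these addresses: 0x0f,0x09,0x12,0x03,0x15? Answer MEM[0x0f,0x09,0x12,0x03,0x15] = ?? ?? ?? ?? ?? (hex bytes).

MEM[0x0f,0x09,0x12,0x03,0x15] = b8 be 7a c7 ea

  after D0: wrote 2B at 0x0e = bee2
  after D1: wrote 3B at 0x02 = b1c7cd
  after D2: wrote 5B at 0x06 = bee27abee2
  after D3: wrote 4B at 0x0f = b8bee27a
query mem[0x0f]=0xb8, mem[0x09]=0xbe, mem[0x12]=0x7a, mem[0x03]=0xc7, mem[0x15]=0xea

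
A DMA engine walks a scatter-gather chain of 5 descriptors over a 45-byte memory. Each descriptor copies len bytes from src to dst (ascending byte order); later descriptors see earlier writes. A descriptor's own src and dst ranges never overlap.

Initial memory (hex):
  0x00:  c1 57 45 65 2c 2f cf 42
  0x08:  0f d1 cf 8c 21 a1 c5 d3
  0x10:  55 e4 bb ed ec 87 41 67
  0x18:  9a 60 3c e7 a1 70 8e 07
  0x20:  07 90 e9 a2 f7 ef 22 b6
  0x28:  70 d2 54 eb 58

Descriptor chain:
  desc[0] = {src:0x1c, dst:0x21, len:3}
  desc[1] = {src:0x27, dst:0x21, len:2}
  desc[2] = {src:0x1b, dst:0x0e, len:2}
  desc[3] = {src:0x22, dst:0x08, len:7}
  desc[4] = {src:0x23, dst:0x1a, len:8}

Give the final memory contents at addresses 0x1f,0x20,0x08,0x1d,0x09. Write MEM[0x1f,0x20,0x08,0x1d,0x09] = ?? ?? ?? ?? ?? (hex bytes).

  after D0: wrote 3B at 0x21 = a1708e
  after D1: wrote 2B at 0x21 = b670
  after D2: wrote 2B at 0x0e = e7a1
  after D3: wrote 7B at 0x08 = 708ef7ef22b670
  after D4: wrote 8B at 0x1a = 8ef7ef22b670d254
query mem[0x1f]=0x70, mem[0x20]=0xd2, mem[0x08]=0x70, mem[0x1d]=0x22, mem[0x09]=0x8e

MEM[0x1f,0x20,0x08,0x1d,0x09] = 70 d2 70 22 8e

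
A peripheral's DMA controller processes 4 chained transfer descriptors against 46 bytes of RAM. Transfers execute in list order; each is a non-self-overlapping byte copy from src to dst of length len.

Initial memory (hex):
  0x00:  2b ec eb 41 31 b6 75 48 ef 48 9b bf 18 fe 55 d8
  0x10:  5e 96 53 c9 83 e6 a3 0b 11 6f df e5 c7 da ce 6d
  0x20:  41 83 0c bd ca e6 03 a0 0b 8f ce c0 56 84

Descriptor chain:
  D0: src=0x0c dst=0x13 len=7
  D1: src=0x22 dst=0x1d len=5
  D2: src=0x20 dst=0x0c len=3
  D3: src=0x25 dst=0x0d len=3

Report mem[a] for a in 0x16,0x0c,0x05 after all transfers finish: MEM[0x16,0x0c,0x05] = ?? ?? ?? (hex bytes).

MEM[0x16,0x0c,0x05] = d8 e6 b6

D0: mem[0x13..0x19] <- [18 fe 55 d8 5e 96 53]
D1: mem[0x1d..0x21] <- [0c bd ca e6 03]
D2: mem[0x0c..0x0e] <- [e6 03 0c]
D3: mem[0x0d..0x0f] <- [e6 03 a0]
query mem[0x16]=0xd8, mem[0x0c]=0xe6, mem[0x05]=0xb6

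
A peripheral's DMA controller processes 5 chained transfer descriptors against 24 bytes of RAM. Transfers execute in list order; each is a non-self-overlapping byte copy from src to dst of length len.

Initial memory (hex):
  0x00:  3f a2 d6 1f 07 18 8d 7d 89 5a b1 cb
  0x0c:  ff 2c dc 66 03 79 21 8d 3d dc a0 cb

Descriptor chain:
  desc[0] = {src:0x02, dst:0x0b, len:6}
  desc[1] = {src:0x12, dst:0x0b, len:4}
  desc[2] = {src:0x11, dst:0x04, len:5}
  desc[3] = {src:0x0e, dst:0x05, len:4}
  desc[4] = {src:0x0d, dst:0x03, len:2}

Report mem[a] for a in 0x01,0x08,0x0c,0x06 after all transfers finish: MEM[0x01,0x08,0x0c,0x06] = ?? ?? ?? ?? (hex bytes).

#0 dst[0x0b+6] := {0xd6,0x1f,0x07,0x18,0x8d,0x7d}
#1 dst[0x0b+4] := {0x21,0x8d,0x3d,0xdc}
#2 dst[0x04+5] := {0x79,0x21,0x8d,0x3d,0xdc}
#3 dst[0x05+4] := {0xdc,0x8d,0x7d,0x79}
#4 dst[0x03+2] := {0x3d,0xdc}
query mem[0x01]=0xa2, mem[0x08]=0x79, mem[0x0c]=0x8d, mem[0x06]=0x8d

MEM[0x01,0x08,0x0c,0x06] = a2 79 8d 8d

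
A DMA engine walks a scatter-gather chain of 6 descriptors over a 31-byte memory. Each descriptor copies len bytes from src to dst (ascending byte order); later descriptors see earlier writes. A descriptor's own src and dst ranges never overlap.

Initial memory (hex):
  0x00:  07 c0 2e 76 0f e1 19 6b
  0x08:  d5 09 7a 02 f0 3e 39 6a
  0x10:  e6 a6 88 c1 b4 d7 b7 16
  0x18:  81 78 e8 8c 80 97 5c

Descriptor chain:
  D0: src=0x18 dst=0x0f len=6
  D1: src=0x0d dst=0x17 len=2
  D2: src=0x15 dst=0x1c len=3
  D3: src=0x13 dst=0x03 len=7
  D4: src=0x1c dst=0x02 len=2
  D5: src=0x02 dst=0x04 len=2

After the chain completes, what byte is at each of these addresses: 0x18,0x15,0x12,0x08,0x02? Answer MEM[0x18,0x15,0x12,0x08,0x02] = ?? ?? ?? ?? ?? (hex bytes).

#0 dst[0x0f+6] := {0x81,0x78,0xe8,0x8c,0x80,0x97}
#1 dst[0x17+2] := {0x3e,0x39}
#2 dst[0x1c+3] := {0xd7,0xb7,0x3e}
#3 dst[0x03+7] := {0x80,0x97,0xd7,0xb7,0x3e,0x39,0x78}
#4 dst[0x02+2] := {0xd7,0xb7}
#5 dst[0x04+2] := {0xd7,0xb7}
query mem[0x18]=0x39, mem[0x15]=0xd7, mem[0x12]=0x8c, mem[0x08]=0x39, mem[0x02]=0xd7

MEM[0x18,0x15,0x12,0x08,0x02] = 39 d7 8c 39 d7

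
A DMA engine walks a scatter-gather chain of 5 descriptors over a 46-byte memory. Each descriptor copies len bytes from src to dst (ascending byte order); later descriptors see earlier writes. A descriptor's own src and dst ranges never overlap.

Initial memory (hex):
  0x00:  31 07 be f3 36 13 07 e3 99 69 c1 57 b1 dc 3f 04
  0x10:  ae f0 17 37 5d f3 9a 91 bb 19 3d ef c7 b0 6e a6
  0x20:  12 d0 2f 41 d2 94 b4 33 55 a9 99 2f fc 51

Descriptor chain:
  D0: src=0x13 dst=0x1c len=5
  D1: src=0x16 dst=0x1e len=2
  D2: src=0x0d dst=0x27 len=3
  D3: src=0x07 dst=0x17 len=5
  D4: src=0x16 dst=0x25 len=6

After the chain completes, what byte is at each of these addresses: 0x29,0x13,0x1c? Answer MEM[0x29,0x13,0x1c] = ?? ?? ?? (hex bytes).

MEM[0x29,0x13,0x1c] = c1 37 37

D0: mem[0x1c..0x20] <- [37 5d f3 9a 91]
D1: mem[0x1e..0x1f] <- [9a 91]
D2: mem[0x27..0x29] <- [dc 3f 04]
D3: mem[0x17..0x1b] <- [e3 99 69 c1 57]
D4: mem[0x25..0x2a] <- [9a e3 99 69 c1 57]
query mem[0x29]=0xc1, mem[0x13]=0x37, mem[0x1c]=0x37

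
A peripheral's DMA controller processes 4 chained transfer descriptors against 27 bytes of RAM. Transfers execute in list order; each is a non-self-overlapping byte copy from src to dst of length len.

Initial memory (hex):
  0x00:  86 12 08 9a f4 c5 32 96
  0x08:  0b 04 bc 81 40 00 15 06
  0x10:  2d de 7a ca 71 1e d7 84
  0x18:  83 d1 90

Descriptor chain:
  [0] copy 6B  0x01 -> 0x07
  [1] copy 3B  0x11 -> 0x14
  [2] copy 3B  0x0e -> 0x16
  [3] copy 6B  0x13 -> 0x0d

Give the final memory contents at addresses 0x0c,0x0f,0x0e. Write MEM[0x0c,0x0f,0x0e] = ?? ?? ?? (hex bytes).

D0: mem[0x07..0x0c] <- [12 08 9a f4 c5 32]
D1: mem[0x14..0x16] <- [de 7a ca]
D2: mem[0x16..0x18] <- [15 06 2d]
D3: mem[0x0d..0x12] <- [ca de 7a 15 06 2d]
query mem[0x0c]=0x32, mem[0x0f]=0x7a, mem[0x0e]=0xde

MEM[0x0c,0x0f,0x0e] = 32 7a de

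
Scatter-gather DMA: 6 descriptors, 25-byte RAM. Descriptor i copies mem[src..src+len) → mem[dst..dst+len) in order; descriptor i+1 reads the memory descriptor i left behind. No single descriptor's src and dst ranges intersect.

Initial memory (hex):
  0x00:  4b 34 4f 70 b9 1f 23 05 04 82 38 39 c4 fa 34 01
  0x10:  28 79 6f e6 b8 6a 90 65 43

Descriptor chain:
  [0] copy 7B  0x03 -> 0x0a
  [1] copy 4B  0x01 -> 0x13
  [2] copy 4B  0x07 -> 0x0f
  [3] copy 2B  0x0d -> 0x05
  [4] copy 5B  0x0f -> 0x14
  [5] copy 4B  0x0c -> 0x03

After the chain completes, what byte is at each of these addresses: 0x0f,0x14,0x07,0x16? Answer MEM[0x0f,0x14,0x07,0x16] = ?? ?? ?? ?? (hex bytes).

MEM[0x0f,0x14,0x07,0x16] = 05 05 05 82

D0: mem[0x0a..0x10] <- [70 b9 1f 23 05 04 82]
D1: mem[0x13..0x16] <- [34 4f 70 b9]
D2: mem[0x0f..0x12] <- [05 04 82 70]
D3: mem[0x05..0x06] <- [23 05]
D4: mem[0x14..0x18] <- [05 04 82 70 34]
D5: mem[0x03..0x06] <- [1f 23 05 05]
query mem[0x0f]=0x05, mem[0x14]=0x05, mem[0x07]=0x05, mem[0x16]=0x82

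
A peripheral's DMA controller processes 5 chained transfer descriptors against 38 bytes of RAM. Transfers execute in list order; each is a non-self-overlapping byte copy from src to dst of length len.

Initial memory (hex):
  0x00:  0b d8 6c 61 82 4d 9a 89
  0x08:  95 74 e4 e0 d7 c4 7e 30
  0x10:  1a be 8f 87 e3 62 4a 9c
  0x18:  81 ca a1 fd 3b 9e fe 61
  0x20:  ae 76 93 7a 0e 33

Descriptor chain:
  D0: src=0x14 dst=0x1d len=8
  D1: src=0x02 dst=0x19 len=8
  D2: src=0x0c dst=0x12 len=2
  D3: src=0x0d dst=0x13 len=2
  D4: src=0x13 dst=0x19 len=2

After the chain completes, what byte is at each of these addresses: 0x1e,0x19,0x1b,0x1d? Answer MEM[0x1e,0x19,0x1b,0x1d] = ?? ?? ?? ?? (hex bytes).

#0 dst[0x1d+8] := {0xe3,0x62,0x4a,0x9c,0x81,0xca,0xa1,0xfd}
#1 dst[0x19+8] := {0x6c,0x61,0x82,0x4d,0x9a,0x89,0x95,0x74}
#2 dst[0x12+2] := {0xd7,0xc4}
#3 dst[0x13+2] := {0xc4,0x7e}
#4 dst[0x19+2] := {0xc4,0x7e}
query mem[0x1e]=0x89, mem[0x19]=0xc4, mem[0x1b]=0x82, mem[0x1d]=0x9a

MEM[0x1e,0x19,0x1b,0x1d] = 89 c4 82 9a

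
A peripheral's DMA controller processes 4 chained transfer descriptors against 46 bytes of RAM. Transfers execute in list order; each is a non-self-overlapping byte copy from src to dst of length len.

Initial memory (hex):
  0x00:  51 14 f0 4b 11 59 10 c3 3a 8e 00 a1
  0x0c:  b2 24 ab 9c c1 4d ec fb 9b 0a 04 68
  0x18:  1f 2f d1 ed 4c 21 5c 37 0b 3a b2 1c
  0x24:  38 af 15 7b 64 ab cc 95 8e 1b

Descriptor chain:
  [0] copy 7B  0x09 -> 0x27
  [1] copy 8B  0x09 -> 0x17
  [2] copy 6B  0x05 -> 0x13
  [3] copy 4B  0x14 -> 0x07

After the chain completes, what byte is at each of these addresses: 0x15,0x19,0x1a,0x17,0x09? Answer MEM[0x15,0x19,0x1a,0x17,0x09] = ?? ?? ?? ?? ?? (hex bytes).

  after D0: wrote 7B at 0x27 = 8e00a1b224ab9c
  after D1: wrote 8B at 0x17 = 8e00a1b224ab9cc1
  after D2: wrote 6B at 0x13 = 5910c33a8e00
  after D3: wrote 4B at 0x07 = 10c33a8e
query mem[0x15]=0xc3, mem[0x19]=0xa1, mem[0x1a]=0xb2, mem[0x17]=0x8e, mem[0x09]=0x3a

MEM[0x15,0x19,0x1a,0x17,0x09] = c3 a1 b2 8e 3a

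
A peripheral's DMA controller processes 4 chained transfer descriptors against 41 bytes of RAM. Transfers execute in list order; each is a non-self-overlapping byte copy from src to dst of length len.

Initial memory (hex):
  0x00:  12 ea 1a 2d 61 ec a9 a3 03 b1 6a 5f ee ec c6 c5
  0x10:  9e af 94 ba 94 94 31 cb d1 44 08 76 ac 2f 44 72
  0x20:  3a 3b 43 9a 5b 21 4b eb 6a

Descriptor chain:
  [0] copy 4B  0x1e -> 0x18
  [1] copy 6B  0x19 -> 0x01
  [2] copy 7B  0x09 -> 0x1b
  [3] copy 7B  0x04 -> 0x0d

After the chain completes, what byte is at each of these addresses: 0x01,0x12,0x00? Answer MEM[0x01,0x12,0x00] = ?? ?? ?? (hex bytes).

D0: mem[0x18..0x1b] <- [44 72 3a 3b]
D1: mem[0x01..0x06] <- [72 3a 3b ac 2f 44]
D2: mem[0x1b..0x21] <- [b1 6a 5f ee ec c6 c5]
D3: mem[0x0d..0x13] <- [ac 2f 44 a3 03 b1 6a]
query mem[0x01]=0x72, mem[0x12]=0xb1, mem[0x00]=0x12

MEM[0x01,0x12,0x00] = 72 b1 12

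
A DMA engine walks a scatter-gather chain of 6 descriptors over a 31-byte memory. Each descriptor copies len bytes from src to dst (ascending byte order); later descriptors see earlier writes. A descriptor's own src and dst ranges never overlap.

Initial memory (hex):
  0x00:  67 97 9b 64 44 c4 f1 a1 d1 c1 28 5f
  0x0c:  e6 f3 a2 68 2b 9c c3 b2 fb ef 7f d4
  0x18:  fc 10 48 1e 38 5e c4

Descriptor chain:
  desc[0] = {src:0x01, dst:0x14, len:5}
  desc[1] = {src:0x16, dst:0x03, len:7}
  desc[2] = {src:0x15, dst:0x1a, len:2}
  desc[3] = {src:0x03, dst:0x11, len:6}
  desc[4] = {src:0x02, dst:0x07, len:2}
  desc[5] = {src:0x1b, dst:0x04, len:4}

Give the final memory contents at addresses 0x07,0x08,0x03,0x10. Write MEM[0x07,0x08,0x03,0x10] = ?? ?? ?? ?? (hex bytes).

MEM[0x07,0x08,0x03,0x10] = c4 64 64 2b

[0] 0x01->0x14 len=5 : 97 9b 64 44 c4
[1] 0x16->0x03 len=7 : 64 44 c4 10 48 1e 38
[2] 0x15->0x1a len=2 : 9b 64
[3] 0x03->0x11 len=6 : 64 44 c4 10 48 1e
[4] 0x02->0x07 len=2 : 9b 64
[5] 0x1b->0x04 len=4 : 64 38 5e c4
query mem[0x07]=0xc4, mem[0x08]=0x64, mem[0x03]=0x64, mem[0x10]=0x2b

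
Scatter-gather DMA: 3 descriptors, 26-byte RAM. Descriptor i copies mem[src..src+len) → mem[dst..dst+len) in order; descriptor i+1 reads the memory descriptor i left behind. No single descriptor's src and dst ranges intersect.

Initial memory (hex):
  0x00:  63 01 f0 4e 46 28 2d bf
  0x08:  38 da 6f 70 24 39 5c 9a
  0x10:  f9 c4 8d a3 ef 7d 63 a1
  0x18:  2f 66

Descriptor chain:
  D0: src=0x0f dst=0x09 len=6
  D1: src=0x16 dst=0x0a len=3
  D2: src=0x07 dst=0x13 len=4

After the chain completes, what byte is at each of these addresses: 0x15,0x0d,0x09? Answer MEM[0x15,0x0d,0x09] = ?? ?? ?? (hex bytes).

MEM[0x15,0x0d,0x09] = 9a a3 9a

#0 dst[0x09+6] := {0x9a,0xf9,0xc4,0x8d,0xa3,0xef}
#1 dst[0x0a+3] := {0x63,0xa1,0x2f}
#2 dst[0x13+4] := {0xbf,0x38,0x9a,0x63}
query mem[0x15]=0x9a, mem[0x0d]=0xa3, mem[0x09]=0x9a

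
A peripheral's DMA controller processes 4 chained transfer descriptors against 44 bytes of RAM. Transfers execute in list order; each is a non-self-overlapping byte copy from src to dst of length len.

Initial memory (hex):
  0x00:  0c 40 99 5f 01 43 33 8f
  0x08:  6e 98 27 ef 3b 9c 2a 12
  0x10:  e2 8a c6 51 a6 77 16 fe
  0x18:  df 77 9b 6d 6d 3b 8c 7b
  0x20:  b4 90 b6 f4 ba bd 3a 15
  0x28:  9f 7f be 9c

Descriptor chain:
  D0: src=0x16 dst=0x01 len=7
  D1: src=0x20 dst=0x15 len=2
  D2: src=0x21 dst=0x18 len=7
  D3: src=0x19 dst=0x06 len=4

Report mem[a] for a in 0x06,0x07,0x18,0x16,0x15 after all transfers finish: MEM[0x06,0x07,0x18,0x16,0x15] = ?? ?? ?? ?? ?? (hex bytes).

#0 dst[0x01+7] := {0x16,0xfe,0xdf,0x77,0x9b,0x6d,0x6d}
#1 dst[0x15+2] := {0xb4,0x90}
#2 dst[0x18+7] := {0x90,0xb6,0xf4,0xba,0xbd,0x3a,0x15}
#3 dst[0x06+4] := {0xb6,0xf4,0xba,0xbd}
query mem[0x06]=0xb6, mem[0x07]=0xf4, mem[0x18]=0x90, mem[0x16]=0x90, mem[0x15]=0xb4

MEM[0x06,0x07,0x18,0x16,0x15] = b6 f4 90 90 b4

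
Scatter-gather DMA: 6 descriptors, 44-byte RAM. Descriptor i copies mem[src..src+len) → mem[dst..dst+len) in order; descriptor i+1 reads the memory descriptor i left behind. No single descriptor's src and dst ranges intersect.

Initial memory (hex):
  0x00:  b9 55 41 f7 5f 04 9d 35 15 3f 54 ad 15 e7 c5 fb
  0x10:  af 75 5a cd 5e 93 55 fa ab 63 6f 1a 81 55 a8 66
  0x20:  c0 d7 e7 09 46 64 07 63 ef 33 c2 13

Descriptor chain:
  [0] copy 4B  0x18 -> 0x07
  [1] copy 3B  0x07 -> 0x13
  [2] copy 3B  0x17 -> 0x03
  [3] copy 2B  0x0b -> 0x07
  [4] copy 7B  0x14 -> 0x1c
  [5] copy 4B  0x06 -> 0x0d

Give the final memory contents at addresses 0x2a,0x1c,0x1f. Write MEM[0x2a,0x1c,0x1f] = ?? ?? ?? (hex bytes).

MEM[0x2a,0x1c,0x1f] = c2 63 fa

#0 dst[0x07+4] := {0xab,0x63,0x6f,0x1a}
#1 dst[0x13+3] := {0xab,0x63,0x6f}
#2 dst[0x03+3] := {0xfa,0xab,0x63}
#3 dst[0x07+2] := {0xad,0x15}
#4 dst[0x1c+7] := {0x63,0x6f,0x55,0xfa,0xab,0x63,0x6f}
#5 dst[0x0d+4] := {0x9d,0xad,0x15,0x6f}
query mem[0x2a]=0xc2, mem[0x1c]=0x63, mem[0x1f]=0xfa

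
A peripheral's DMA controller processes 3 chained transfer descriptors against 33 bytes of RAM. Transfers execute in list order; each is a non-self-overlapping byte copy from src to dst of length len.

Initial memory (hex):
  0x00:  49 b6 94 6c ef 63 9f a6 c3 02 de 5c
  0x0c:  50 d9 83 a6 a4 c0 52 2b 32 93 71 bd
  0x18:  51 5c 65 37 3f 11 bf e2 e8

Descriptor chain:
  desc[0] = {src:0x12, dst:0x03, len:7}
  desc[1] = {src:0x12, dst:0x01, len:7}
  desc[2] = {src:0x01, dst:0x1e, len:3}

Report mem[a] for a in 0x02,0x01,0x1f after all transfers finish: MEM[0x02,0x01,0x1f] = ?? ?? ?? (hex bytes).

MEM[0x02,0x01,0x1f] = 2b 52 2b

  after D0: wrote 7B at 0x03 = 522b329371bd51
  after D1: wrote 7B at 0x01 = 522b329371bd51
  after D2: wrote 3B at 0x1e = 522b32
query mem[0x02]=0x2b, mem[0x01]=0x52, mem[0x1f]=0x2b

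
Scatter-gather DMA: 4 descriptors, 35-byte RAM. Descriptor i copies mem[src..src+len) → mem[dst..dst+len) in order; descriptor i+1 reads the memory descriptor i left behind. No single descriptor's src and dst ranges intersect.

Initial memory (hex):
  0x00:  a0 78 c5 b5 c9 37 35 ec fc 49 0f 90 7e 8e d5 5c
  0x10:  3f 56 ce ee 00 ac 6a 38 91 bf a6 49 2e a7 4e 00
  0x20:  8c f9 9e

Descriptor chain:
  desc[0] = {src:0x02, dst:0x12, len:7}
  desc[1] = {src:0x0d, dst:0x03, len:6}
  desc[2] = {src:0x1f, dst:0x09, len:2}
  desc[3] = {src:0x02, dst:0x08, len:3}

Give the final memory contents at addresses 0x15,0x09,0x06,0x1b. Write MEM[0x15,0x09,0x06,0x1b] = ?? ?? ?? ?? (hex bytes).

[0] 0x02->0x12 len=7 : c5 b5 c9 37 35 ec fc
[1] 0x0d->0x03 len=6 : 8e d5 5c 3f 56 c5
[2] 0x1f->0x09 len=2 : 00 8c
[3] 0x02->0x08 len=3 : c5 8e d5
query mem[0x15]=0x37, mem[0x09]=0x8e, mem[0x06]=0x3f, mem[0x1b]=0x49

MEM[0x15,0x09,0x06,0x1b] = 37 8e 3f 49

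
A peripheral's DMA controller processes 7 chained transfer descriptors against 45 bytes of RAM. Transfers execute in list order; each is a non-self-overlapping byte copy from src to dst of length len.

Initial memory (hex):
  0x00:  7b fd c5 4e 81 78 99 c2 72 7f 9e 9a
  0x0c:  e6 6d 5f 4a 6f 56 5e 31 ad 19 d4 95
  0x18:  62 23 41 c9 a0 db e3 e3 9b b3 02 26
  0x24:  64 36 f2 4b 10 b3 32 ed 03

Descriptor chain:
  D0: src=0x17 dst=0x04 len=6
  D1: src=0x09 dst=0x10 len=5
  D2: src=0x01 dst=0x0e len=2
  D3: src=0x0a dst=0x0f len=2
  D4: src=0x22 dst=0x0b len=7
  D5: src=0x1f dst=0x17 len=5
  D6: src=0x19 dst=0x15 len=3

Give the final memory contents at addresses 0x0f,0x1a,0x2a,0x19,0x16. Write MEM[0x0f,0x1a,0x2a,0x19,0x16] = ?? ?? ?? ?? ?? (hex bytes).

MEM[0x0f,0x1a,0x2a,0x19,0x16] = f2 02 32 b3 02

[0] 0x17->0x04 len=6 : 95 62 23 41 c9 a0
[1] 0x09->0x10 len=5 : a0 9e 9a e6 6d
[2] 0x01->0x0e len=2 : fd c5
[3] 0x0a->0x0f len=2 : 9e 9a
[4] 0x22->0x0b len=7 : 02 26 64 36 f2 4b 10
[5] 0x1f->0x17 len=5 : e3 9b b3 02 26
[6] 0x19->0x15 len=3 : b3 02 26
query mem[0x0f]=0xf2, mem[0x1a]=0x02, mem[0x2a]=0x32, mem[0x19]=0xb3, mem[0x16]=0x02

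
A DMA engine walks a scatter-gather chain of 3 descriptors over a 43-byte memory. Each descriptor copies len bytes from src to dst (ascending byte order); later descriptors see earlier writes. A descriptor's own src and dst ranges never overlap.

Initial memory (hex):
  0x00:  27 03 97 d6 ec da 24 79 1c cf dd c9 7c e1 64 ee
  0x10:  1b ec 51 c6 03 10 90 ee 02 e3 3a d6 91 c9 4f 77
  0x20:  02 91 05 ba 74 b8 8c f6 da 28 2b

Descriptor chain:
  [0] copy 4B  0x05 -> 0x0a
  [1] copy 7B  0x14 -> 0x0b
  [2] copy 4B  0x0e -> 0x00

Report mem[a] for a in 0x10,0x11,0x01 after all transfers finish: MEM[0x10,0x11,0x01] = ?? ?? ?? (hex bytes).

[0] 0x05->0x0a len=4 : da 24 79 1c
[1] 0x14->0x0b len=7 : 03 10 90 ee 02 e3 3a
[2] 0x0e->0x00 len=4 : ee 02 e3 3a
query mem[0x10]=0xe3, mem[0x11]=0x3a, mem[0x01]=0x02

MEM[0x10,0x11,0x01] = e3 3a 02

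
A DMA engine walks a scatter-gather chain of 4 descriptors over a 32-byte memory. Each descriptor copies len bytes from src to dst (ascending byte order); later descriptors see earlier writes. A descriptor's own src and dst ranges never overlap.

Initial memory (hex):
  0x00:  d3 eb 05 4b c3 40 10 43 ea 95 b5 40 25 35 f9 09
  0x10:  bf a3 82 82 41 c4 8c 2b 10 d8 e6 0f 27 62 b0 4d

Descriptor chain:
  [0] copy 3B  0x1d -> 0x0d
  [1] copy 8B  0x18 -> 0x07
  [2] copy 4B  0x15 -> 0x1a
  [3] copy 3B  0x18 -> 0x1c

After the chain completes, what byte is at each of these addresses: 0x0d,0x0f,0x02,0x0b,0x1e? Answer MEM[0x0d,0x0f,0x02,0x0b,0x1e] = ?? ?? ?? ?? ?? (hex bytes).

#0 dst[0x0d+3] := {0x62,0xb0,0x4d}
#1 dst[0x07+8] := {0x10,0xd8,0xe6,0x0f,0x27,0x62,0xb0,0x4d}
#2 dst[0x1a+4] := {0xc4,0x8c,0x2b,0x10}
#3 dst[0x1c+3] := {0x10,0xd8,0xc4}
query mem[0x0d]=0xb0, mem[0x0f]=0x4d, mem[0x02]=0x05, mem[0x0b]=0x27, mem[0x1e]=0xc4

MEM[0x0d,0x0f,0x02,0x0b,0x1e] = b0 4d 05 27 c4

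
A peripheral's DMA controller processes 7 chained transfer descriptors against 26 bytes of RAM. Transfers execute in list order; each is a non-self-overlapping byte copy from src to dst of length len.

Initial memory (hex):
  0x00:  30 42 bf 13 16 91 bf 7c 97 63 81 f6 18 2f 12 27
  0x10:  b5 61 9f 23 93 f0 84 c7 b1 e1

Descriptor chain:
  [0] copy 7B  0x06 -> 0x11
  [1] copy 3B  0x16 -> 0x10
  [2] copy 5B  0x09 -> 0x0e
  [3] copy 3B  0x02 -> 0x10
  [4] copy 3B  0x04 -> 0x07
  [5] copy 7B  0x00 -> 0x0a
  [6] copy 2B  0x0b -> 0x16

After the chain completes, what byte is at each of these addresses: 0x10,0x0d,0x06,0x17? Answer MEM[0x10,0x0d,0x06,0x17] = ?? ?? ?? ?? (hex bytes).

MEM[0x10,0x0d,0x06,0x17] = bf 13 bf bf

  after D0: wrote 7B at 0x11 = bf7c976381f618
  after D1: wrote 3B at 0x10 = f618b1
  after D2: wrote 5B at 0x0e = 6381f6182f
  after D3: wrote 3B at 0x10 = bf1316
  after D4: wrote 3B at 0x07 = 1691bf
  after D5: wrote 7B at 0x0a = 3042bf131691bf
  after D6: wrote 2B at 0x16 = 42bf
query mem[0x10]=0xbf, mem[0x0d]=0x13, mem[0x06]=0xbf, mem[0x17]=0xbf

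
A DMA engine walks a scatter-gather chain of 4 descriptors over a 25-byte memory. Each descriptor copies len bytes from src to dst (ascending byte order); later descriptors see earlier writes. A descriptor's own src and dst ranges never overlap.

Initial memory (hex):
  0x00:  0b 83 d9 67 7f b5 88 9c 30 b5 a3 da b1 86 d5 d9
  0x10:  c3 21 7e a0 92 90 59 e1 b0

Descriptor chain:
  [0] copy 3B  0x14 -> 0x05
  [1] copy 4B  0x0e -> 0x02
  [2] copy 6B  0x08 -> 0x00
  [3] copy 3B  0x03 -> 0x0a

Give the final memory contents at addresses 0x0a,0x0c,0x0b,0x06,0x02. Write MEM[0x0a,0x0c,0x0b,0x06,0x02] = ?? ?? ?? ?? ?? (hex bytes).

#0 dst[0x05+3] := {0x92,0x90,0x59}
#1 dst[0x02+4] := {0xd5,0xd9,0xc3,0x21}
#2 dst[0x00+6] := {0x30,0xb5,0xa3,0xda,0xb1,0x86}
#3 dst[0x0a+3] := {0xda,0xb1,0x86}
query mem[0x0a]=0xda, mem[0x0c]=0x86, mem[0x0b]=0xb1, mem[0x06]=0x90, mem[0x02]=0xa3

MEM[0x0a,0x0c,0x0b,0x06,0x02] = da 86 b1 90 a3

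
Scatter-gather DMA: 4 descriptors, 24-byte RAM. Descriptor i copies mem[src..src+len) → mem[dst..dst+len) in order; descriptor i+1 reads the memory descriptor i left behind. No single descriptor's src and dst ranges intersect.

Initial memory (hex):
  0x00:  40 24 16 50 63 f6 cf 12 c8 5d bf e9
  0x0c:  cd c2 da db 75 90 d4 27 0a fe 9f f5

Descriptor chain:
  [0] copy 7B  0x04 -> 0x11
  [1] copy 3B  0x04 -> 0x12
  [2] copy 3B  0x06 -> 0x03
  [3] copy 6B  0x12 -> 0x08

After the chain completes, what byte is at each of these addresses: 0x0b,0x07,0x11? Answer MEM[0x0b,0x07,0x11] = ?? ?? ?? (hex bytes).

MEM[0x0b,0x07,0x11] = c8 12 63

#0 dst[0x11+7] := {0x63,0xf6,0xcf,0x12,0xc8,0x5d,0xbf}
#1 dst[0x12+3] := {0x63,0xf6,0xcf}
#2 dst[0x03+3] := {0xcf,0x12,0xc8}
#3 dst[0x08+6] := {0x63,0xf6,0xcf,0xc8,0x5d,0xbf}
query mem[0x0b]=0xc8, mem[0x07]=0x12, mem[0x11]=0x63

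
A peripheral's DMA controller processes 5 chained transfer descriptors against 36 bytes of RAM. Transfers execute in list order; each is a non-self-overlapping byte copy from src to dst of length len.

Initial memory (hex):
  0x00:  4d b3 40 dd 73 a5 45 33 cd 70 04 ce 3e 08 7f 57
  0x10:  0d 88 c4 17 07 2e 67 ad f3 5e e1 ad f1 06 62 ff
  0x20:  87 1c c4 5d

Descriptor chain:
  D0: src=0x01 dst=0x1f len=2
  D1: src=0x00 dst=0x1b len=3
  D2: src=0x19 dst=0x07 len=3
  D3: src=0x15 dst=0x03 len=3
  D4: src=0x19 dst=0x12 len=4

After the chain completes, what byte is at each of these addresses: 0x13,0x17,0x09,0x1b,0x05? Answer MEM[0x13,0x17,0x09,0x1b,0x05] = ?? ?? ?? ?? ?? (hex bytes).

  after D0: wrote 2B at 0x1f = b340
  after D1: wrote 3B at 0x1b = 4db340
  after D2: wrote 3B at 0x07 = 5ee14d
  after D3: wrote 3B at 0x03 = 2e67ad
  after D4: wrote 4B at 0x12 = 5ee14db3
query mem[0x13]=0xe1, mem[0x17]=0xad, mem[0x09]=0x4d, mem[0x1b]=0x4d, mem[0x05]=0xad

MEM[0x13,0x17,0x09,0x1b,0x05] = e1 ad 4d 4d ad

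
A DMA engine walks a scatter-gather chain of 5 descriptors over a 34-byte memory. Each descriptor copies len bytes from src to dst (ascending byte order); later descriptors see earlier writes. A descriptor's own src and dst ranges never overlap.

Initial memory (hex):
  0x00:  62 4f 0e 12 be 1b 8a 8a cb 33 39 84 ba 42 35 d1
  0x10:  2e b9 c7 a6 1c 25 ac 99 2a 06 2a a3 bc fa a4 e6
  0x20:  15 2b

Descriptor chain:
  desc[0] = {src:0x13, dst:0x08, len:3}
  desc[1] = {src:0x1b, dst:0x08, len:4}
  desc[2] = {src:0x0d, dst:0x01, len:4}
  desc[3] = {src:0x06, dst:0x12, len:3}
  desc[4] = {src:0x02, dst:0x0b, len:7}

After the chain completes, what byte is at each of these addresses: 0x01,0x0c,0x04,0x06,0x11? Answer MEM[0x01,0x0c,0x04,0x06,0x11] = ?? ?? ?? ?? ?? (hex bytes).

MEM[0x01,0x0c,0x04,0x06,0x11] = 42 d1 2e 8a a3

  after D0: wrote 3B at 0x08 = a61c25
  after D1: wrote 4B at 0x08 = a3bcfaa4
  after D2: wrote 4B at 0x01 = 4235d12e
  after D3: wrote 3B at 0x12 = 8a8aa3
  after D4: wrote 7B at 0x0b = 35d12e1b8a8aa3
query mem[0x01]=0x42, mem[0x0c]=0xd1, mem[0x04]=0x2e, mem[0x06]=0x8a, mem[0x11]=0xa3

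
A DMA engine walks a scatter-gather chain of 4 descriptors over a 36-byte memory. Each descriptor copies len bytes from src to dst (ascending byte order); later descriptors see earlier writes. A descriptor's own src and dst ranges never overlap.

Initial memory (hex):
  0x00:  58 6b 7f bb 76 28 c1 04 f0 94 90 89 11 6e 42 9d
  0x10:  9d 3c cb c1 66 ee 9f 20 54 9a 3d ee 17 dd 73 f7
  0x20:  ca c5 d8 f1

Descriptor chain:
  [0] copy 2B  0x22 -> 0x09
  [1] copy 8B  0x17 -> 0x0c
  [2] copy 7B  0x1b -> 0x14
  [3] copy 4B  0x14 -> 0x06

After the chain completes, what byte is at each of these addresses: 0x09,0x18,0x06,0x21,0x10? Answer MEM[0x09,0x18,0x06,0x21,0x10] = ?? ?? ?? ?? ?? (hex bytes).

MEM[0x09,0x18,0x06,0x21,0x10] = 73 f7 ee c5 ee

  after D0: wrote 2B at 0x09 = d8f1
  after D1: wrote 8B at 0x0c = 20549a3dee17dd73
  after D2: wrote 7B at 0x14 = ee17dd73f7cac5
  after D3: wrote 4B at 0x06 = ee17dd73
query mem[0x09]=0x73, mem[0x18]=0xf7, mem[0x06]=0xee, mem[0x21]=0xc5, mem[0x10]=0xee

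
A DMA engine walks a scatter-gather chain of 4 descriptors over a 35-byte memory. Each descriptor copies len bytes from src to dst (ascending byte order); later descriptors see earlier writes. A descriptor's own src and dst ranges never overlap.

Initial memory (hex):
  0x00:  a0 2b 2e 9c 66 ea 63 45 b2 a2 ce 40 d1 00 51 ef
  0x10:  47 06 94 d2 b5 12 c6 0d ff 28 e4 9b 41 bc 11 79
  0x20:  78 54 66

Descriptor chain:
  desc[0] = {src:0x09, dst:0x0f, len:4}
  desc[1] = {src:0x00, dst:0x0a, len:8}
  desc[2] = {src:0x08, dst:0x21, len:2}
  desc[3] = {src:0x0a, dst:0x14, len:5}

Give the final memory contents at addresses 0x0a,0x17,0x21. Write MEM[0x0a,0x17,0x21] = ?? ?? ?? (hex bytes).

#0 dst[0x0f+4] := {0xa2,0xce,0x40,0xd1}
#1 dst[0x0a+8] := {0xa0,0x2b,0x2e,0x9c,0x66,0xea,0x63,0x45}
#2 dst[0x21+2] := {0xb2,0xa2}
#3 dst[0x14+5] := {0xa0,0x2b,0x2e,0x9c,0x66}
query mem[0x0a]=0xa0, mem[0x17]=0x9c, mem[0x21]=0xb2

MEM[0x0a,0x17,0x21] = a0 9c b2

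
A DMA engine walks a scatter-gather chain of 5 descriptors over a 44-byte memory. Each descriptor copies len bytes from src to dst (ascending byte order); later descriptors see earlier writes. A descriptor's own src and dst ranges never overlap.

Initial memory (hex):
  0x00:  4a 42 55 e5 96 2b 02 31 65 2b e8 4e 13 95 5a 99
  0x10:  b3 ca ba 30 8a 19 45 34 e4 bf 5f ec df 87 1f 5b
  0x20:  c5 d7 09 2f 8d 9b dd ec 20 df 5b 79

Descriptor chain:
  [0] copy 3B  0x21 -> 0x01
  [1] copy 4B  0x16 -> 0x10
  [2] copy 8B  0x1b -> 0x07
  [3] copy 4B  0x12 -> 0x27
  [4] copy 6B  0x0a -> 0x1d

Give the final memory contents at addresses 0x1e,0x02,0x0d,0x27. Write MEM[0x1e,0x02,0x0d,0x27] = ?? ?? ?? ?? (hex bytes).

D0: mem[0x01..0x03] <- [d7 09 2f]
D1: mem[0x10..0x13] <- [45 34 e4 bf]
D2: mem[0x07..0x0e] <- [ec df 87 1f 5b c5 d7 09]
D3: mem[0x27..0x2a] <- [e4 bf 8a 19]
D4: mem[0x1d..0x22] <- [1f 5b c5 d7 09 99]
query mem[0x1e]=0x5b, mem[0x02]=0x09, mem[0x0d]=0xd7, mem[0x27]=0xe4

MEM[0x1e,0x02,0x0d,0x27] = 5b 09 d7 e4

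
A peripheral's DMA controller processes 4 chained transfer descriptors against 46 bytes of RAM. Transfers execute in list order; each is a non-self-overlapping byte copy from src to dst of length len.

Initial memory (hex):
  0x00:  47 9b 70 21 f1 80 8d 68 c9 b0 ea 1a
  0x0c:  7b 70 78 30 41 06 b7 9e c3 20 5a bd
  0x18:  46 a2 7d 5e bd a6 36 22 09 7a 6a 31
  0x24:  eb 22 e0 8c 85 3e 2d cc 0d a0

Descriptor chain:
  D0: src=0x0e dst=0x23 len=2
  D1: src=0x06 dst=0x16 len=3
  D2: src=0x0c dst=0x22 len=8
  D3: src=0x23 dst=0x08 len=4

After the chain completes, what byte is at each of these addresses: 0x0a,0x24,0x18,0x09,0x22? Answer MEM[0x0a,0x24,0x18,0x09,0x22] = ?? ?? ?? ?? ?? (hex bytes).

[0] 0x0e->0x23 len=2 : 78 30
[1] 0x06->0x16 len=3 : 8d 68 c9
[2] 0x0c->0x22 len=8 : 7b 70 78 30 41 06 b7 9e
[3] 0x23->0x08 len=4 : 70 78 30 41
query mem[0x0a]=0x30, mem[0x24]=0x78, mem[0x18]=0xc9, mem[0x09]=0x78, mem[0x22]=0x7b

MEM[0x0a,0x24,0x18,0x09,0x22] = 30 78 c9 78 7b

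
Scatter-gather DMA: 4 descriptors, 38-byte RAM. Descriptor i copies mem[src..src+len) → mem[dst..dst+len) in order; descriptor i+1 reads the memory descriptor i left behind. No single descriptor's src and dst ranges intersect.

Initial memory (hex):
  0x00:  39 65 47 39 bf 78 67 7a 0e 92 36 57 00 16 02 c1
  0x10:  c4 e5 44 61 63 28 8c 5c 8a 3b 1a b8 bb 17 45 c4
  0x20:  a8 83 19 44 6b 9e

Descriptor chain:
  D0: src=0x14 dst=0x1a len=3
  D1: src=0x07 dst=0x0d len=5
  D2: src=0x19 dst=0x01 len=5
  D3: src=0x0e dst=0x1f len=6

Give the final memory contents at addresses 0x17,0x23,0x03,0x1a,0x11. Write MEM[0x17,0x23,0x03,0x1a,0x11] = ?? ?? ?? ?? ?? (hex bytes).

#0 dst[0x1a+3] := {0x63,0x28,0x8c}
#1 dst[0x0d+5] := {0x7a,0x0e,0x92,0x36,0x57}
#2 dst[0x01+5] := {0x3b,0x63,0x28,0x8c,0x17}
#3 dst[0x1f+6] := {0x0e,0x92,0x36,0x57,0x44,0x61}
query mem[0x17]=0x5c, mem[0x23]=0x44, mem[0x03]=0x28, mem[0x1a]=0x63, mem[0x11]=0x57

MEM[0x17,0x23,0x03,0x1a,0x11] = 5c 44 28 63 57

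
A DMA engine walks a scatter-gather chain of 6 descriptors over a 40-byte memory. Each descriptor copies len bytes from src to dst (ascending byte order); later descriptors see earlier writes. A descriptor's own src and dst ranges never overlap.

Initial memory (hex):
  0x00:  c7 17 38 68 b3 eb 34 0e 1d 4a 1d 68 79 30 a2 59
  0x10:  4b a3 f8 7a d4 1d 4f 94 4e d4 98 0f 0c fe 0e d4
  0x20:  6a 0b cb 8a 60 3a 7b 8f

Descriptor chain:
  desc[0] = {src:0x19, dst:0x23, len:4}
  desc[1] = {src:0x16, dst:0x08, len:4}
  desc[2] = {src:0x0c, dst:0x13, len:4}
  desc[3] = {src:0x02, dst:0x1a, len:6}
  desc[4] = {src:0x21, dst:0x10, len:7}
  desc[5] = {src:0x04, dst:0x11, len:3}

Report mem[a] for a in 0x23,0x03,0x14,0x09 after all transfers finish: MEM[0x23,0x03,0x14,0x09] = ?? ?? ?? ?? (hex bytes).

MEM[0x23,0x03,0x14,0x09] = d4 68 0f 94

[0] 0x19->0x23 len=4 : d4 98 0f 0c
[1] 0x16->0x08 len=4 : 4f 94 4e d4
[2] 0x0c->0x13 len=4 : 79 30 a2 59
[3] 0x02->0x1a len=6 : 38 68 b3 eb 34 0e
[4] 0x21->0x10 len=7 : 0b cb d4 98 0f 0c 8f
[5] 0x04->0x11 len=3 : b3 eb 34
query mem[0x23]=0xd4, mem[0x03]=0x68, mem[0x14]=0x0f, mem[0x09]=0x94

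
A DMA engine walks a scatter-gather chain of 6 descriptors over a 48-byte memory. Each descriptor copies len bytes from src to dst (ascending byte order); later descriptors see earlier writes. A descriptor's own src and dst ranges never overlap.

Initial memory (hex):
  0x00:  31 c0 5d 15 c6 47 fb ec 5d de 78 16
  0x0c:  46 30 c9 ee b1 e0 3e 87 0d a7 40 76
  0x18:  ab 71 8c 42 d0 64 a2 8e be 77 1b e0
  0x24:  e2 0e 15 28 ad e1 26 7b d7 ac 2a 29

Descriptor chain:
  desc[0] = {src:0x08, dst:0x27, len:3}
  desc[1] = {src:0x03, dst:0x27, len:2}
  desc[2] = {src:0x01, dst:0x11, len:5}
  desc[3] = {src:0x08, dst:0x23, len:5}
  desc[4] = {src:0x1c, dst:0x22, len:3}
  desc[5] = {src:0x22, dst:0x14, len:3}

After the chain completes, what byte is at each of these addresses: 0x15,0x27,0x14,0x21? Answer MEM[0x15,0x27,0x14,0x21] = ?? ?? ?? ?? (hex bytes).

  after D0: wrote 3B at 0x27 = 5dde78
  after D1: wrote 2B at 0x27 = 15c6
  after D2: wrote 5B at 0x11 = c05d15c647
  after D3: wrote 5B at 0x23 = 5dde781646
  after D4: wrote 3B at 0x22 = d064a2
  after D5: wrote 3B at 0x14 = d064a2
query mem[0x15]=0x64, mem[0x27]=0x46, mem[0x14]=0xd0, mem[0x21]=0x77

MEM[0x15,0x27,0x14,0x21] = 64 46 d0 77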